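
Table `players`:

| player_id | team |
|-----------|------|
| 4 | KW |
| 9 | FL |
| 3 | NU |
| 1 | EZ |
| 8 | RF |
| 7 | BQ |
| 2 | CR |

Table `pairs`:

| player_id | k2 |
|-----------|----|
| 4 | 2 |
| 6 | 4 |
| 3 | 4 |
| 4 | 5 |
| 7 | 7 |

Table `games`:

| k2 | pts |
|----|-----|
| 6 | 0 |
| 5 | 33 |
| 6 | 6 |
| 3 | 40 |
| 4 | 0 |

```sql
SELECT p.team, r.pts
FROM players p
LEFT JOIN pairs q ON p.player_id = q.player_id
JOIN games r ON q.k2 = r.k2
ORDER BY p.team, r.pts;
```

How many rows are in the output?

Joins associate left-to-right: players LEFT JOIN pairs on player_id gives 8 intermediate row(s).
Then INNER JOIN `games r` on k2: keep only rows whose q.k2 appears in r.
Result: 2 row(s).

2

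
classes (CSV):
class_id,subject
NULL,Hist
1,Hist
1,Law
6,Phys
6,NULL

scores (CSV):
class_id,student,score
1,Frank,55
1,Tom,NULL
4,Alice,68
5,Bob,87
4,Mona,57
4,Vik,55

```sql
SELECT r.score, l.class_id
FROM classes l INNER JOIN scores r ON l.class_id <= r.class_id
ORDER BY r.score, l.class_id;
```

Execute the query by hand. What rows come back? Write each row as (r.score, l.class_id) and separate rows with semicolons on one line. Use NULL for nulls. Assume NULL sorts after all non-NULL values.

INNER JOIN keeps only pairs where the ON condition holds.
Matching on l.class_id <= r.class_id. A NULL in a compared column never satisfies the condition.
- l row (class_id=NULL): no match → dropped.
- l row (class_id=1): matches 6 r row(s) → 6 output row(s).
- l row (class_id=1): matches 6 r row(s) → 6 output row(s).
- l row (class_id=6): no match → dropped.
- l row (class_id=6): no match → dropped.

(55, 1); (55, 1); (55, 1); (55, 1); (57, 1); (57, 1); (68, 1); (68, 1); (87, 1); (87, 1); (NULL, 1); (NULL, 1)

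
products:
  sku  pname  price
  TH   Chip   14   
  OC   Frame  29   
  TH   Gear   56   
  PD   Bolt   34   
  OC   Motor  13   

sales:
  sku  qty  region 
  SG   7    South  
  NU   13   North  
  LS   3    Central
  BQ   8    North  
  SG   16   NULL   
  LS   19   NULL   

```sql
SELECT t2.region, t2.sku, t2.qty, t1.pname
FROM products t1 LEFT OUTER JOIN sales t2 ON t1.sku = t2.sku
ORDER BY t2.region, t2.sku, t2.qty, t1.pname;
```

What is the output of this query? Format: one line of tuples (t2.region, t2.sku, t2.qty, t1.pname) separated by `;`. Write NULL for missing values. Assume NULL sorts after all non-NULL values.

(NULL, NULL, NULL, Bolt); (NULL, NULL, NULL, Chip); (NULL, NULL, NULL, Frame); (NULL, NULL, NULL, Gear); (NULL, NULL, NULL, Motor)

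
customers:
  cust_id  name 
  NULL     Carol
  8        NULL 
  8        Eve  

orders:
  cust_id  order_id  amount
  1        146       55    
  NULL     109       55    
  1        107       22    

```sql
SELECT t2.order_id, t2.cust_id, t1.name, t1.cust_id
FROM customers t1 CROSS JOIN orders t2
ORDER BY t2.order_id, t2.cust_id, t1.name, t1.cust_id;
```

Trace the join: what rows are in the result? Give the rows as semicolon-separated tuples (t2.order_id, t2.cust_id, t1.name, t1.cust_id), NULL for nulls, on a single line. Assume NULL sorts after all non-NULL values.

CROSS JOIN pairs every row of `customers` with every row of `orders`: 3 × 3 = 9 rows.
After projecting and ordering:
t2.order_id | t2.cust_id | t1.name | t1.cust_id
107 | 1 | Carol | NULL
107 | 1 | Eve | 8
107 | 1 | NULL | 8
109 | NULL | Carol | NULL
109 | NULL | Eve | 8
109 | NULL | NULL | 8
146 | 1 | Carol | NULL
146 | 1 | Eve | 8
146 | 1 | NULL | 8

(107, 1, Carol, NULL); (107, 1, Eve, 8); (107, 1, NULL, 8); (109, NULL, Carol, NULL); (109, NULL, Eve, 8); (109, NULL, NULL, 8); (146, 1, Carol, NULL); (146, 1, Eve, 8); (146, 1, NULL, 8)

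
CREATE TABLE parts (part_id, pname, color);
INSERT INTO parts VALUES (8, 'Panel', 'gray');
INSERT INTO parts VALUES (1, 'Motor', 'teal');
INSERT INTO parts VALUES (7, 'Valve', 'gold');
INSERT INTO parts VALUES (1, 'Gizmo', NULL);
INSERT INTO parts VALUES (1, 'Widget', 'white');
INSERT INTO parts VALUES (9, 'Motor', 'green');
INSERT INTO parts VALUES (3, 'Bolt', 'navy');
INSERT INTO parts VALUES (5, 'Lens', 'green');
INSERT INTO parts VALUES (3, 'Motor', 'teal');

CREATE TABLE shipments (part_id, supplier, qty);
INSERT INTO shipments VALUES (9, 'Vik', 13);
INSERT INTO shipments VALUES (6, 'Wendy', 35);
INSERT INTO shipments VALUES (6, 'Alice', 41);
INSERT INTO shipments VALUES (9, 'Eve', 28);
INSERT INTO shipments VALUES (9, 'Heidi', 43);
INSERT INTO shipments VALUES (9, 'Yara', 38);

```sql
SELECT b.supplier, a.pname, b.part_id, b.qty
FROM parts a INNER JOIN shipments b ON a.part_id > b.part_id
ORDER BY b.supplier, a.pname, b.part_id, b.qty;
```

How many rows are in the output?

6

INNER JOIN keeps only pairs where the ON condition holds.
Matching on a.part_id > b.part_id.
Matched pairs: 6.
Total: 6 rows.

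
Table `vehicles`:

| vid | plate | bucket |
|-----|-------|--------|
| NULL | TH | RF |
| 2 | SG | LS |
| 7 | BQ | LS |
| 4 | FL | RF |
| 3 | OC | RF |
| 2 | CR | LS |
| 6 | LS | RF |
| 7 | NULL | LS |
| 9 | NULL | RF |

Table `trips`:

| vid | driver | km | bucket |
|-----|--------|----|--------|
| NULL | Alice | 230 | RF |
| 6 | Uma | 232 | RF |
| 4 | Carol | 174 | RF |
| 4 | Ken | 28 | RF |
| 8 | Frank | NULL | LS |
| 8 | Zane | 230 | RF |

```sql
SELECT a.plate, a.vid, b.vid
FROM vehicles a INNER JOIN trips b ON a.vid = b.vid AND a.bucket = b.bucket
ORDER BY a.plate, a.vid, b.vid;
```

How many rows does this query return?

3

INNER JOIN keeps only pairs where the ON condition holds.
Matching on a.vid = b.vid AND a.bucket = b.bucket. A NULL in a compared column never satisfies the condition.
Matched pairs: 3.
Total: 3 rows.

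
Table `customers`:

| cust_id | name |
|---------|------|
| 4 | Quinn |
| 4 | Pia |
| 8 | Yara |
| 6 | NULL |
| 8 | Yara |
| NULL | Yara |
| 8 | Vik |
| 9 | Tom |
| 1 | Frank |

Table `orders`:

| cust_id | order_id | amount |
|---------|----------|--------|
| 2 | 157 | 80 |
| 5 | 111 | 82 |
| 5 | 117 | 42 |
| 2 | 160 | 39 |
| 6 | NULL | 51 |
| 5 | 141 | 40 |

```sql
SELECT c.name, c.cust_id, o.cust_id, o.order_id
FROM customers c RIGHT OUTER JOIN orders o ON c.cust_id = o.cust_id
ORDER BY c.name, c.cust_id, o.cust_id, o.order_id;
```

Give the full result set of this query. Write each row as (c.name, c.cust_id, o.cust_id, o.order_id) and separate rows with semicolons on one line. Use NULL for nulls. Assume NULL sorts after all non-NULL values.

(NULL, 6, 6, NULL); (NULL, NULL, 2, 157); (NULL, NULL, 2, 160); (NULL, NULL, 5, 111); (NULL, NULL, 5, 117); (NULL, NULL, 5, 141)

RIGHT JOIN keeps every row from `orders`; unmatched rows get NULL for `customers`'s columns.
Matching on c.cust_id = o.cust_id. A NULL in a compared column never satisfies the condition.
- cust_id=4: no matching o row.
- cust_id=4: no matching o row.
- cust_id=8: no matching o row.
- cust_id=6: 1 matching o row(s), so 1 row(s) emitted.
- cust_id=8: no matching o row.
- cust_id=NULL: no matching o row.
- cust_id=8: no matching o row.
- cust_id=9: no matching o row.
- cust_id=1: no matching o row.
- plus 5 unmatched o row(s), each kept with NULL c columns.
After projecting and ordering:
c.name | c.cust_id | o.cust_id | o.order_id
NULL | 6 | 6 | NULL
NULL | NULL | 2 | 157
NULL | NULL | 2 | 160
NULL | NULL | 5 | 111
NULL | NULL | 5 | 117
NULL | NULL | 5 | 141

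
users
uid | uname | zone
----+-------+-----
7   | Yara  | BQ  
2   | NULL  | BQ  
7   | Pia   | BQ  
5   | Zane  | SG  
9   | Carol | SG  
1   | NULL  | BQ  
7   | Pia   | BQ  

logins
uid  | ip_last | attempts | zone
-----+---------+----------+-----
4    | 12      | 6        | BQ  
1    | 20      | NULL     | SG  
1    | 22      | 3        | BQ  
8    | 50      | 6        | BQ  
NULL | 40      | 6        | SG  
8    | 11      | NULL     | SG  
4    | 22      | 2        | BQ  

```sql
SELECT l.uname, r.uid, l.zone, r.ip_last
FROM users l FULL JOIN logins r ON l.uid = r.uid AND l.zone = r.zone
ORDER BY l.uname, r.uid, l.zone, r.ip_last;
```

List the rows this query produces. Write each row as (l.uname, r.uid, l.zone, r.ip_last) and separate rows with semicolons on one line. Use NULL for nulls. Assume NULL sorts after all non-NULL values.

(Carol, NULL, SG, NULL); (Pia, NULL, BQ, NULL); (Pia, NULL, BQ, NULL); (Yara, NULL, BQ, NULL); (Zane, NULL, SG, NULL); (NULL, 1, BQ, 22); (NULL, 1, NULL, 20); (NULL, 4, NULL, 12); (NULL, 4, NULL, 22); (NULL, 8, NULL, 11); (NULL, 8, NULL, 50); (NULL, NULL, BQ, NULL); (NULL, NULL, NULL, 40)

FULL OUTER JOIN keeps every row from both sides; unmatched rows get NULL for the other side's columns.
Matching on l.uid = r.uid AND l.zone = r.zone. A NULL in a compared column never satisfies the condition.
- l row (uid=7, zone=BQ): no match → kept, r columns NULL.
- l row (uid=2, zone=BQ): no match → kept, r columns NULL.
- l row (uid=7, zone=BQ): no match → kept, r columns NULL.
- l row (uid=5, zone=SG): no match → kept, r columns NULL.
- l row (uid=9, zone=SG): no match → kept, r columns NULL.
- l row (uid=1, zone=BQ): matches 1 r row(s) → 1 output row(s).
- l row (uid=7, zone=BQ): no match → kept, r columns NULL.
- plus 6 unmatched r row(s), each kept with NULL l columns.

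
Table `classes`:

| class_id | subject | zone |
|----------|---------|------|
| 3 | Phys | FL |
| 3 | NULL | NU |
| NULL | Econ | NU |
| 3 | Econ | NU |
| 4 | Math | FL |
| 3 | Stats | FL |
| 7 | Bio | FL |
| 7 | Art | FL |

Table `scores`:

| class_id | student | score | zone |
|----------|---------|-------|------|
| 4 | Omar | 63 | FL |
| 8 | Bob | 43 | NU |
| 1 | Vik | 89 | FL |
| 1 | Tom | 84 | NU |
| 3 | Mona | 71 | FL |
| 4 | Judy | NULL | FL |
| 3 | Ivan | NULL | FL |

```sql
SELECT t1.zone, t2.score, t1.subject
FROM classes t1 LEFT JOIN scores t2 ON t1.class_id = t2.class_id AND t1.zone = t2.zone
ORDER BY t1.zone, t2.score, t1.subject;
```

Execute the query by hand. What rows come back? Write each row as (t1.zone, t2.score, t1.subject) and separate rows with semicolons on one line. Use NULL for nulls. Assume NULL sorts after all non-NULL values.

(FL, 63, Math); (FL, 71, Phys); (FL, 71, Stats); (FL, NULL, Art); (FL, NULL, Bio); (FL, NULL, Math); (FL, NULL, Phys); (FL, NULL, Stats); (NU, NULL, Econ); (NU, NULL, Econ); (NU, NULL, NULL)

LEFT JOIN keeps every row from `classes`; unmatched rows get NULL for `scores`'s columns.
Matching on t1.class_id = t2.class_id AND t1.zone = t2.zone. A NULL in a compared column never satisfies the condition.
- t1[0] class_id=3, zone=FL → 2 match(es) in t2 → 2 row(s).
- t1[1] class_id=3, zone=NU → no match; kept with NULLs on the t2 side.
- t1[2] class_id=NULL, zone=NU → no match; kept with NULLs on the t2 side.
- t1[3] class_id=3, zone=NU → no match; kept with NULLs on the t2 side.
- t1[4] class_id=4, zone=FL → 2 match(es) in t2 → 2 row(s).
- t1[5] class_id=3, zone=FL → 2 match(es) in t2 → 2 row(s).
- t1[6] class_id=7, zone=FL → no match; kept with NULLs on the t2 side.
- t1[7] class_id=7, zone=FL → no match; kept with NULLs on the t2 side.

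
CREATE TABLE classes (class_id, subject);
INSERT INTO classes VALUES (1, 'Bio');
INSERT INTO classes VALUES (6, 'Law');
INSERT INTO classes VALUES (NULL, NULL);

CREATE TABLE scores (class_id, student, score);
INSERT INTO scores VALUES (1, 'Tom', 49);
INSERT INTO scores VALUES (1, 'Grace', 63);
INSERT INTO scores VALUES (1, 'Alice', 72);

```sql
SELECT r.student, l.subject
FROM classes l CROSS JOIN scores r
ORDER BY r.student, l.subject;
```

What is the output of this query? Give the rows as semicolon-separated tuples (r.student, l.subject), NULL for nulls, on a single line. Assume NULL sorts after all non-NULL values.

(Alice, Bio); (Alice, Law); (Alice, NULL); (Grace, Bio); (Grace, Law); (Grace, NULL); (Tom, Bio); (Tom, Law); (Tom, NULL)

CROSS JOIN pairs every row of `classes` with every row of `scores`: 3 × 3 = 9 rows.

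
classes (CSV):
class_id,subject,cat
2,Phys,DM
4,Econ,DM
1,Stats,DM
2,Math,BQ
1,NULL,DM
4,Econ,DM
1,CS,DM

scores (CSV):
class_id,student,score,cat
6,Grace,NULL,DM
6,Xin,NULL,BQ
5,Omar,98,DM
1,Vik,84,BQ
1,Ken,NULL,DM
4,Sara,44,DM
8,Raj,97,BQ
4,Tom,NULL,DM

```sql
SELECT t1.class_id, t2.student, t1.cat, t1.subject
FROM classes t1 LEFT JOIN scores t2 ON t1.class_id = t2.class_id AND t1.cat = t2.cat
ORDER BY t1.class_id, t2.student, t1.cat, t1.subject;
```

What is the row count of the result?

9

LEFT JOIN keeps every row from `classes`; unmatched rows get NULL for `scores`'s columns.
Matching on t1.class_id = t2.class_id AND t1.cat = t2.cat.
- t1 row (class_id=2, cat=DM): no match → kept, t2 columns NULL.
- t1 row (class_id=4, cat=DM): matches 2 t2 row(s) → 2 output row(s).
- t1 row (class_id=1, cat=DM): matches 1 t2 row(s) → 1 output row(s).
- t1 row (class_id=2, cat=BQ): no match → kept, t2 columns NULL.
- t1 row (class_id=1, cat=DM): matches 1 t2 row(s) → 1 output row(s).
- t1 row (class_id=4, cat=DM): matches 2 t2 row(s) → 2 output row(s).
- t1 row (class_id=1, cat=DM): matches 1 t2 row(s) → 1 output row(s).
Total: 7 matched + 2 padded = 9 rows.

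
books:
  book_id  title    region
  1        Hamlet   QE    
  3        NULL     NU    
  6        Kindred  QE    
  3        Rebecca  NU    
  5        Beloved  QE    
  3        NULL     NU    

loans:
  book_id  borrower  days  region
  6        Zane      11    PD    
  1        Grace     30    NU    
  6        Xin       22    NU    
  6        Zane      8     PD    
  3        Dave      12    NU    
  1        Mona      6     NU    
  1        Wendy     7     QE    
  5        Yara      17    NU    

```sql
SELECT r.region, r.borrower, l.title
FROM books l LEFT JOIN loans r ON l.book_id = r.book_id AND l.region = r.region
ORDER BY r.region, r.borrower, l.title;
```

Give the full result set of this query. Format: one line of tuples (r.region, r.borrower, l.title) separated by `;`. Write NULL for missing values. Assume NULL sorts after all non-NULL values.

(NU, Dave, Rebecca); (NU, Dave, NULL); (NU, Dave, NULL); (QE, Wendy, Hamlet); (NULL, NULL, Beloved); (NULL, NULL, Kindred)

LEFT JOIN keeps every row from `books`; unmatched rows get NULL for `loans`'s columns.
Matching on l.book_id = r.book_id AND l.region = r.region.
- book_id=1, region=QE: 1 matching r row(s), so 1 row(s) emitted.
- book_id=3, region=NU: 1 matching r row(s), so 1 row(s) emitted.
- book_id=6, region=QE: no r row matches, row kept with r columns NULL.
- book_id=3, region=NU: 1 matching r row(s), so 1 row(s) emitted.
- book_id=5, region=QE: no r row matches, row kept with r columns NULL.
- book_id=3, region=NU: 1 matching r row(s), so 1 row(s) emitted.
After projecting and ordering:
r.region | r.borrower | l.title
NU | Dave | Rebecca
NU | Dave | NULL
NU | Dave | NULL
QE | Wendy | Hamlet
NULL | NULL | Beloved
NULL | NULL | Kindred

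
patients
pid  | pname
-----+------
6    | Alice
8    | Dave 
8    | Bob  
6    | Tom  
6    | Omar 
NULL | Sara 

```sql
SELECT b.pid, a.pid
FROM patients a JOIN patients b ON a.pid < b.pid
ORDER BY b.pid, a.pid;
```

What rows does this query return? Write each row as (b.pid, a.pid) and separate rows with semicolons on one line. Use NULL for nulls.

(8, 6); (8, 6); (8, 6); (8, 6); (8, 6); (8, 6)

INNER JOIN keeps only pairs where the ON condition holds.
Matching on a.pid < b.pid. A NULL in a compared column never satisfies the condition.
- a[0] pid=6 → 2 match(es) in b → 2 row(s).
- a[1] pid=8 → no match; dropped.
- a[2] pid=8 → no match; dropped.
- a[3] pid=6 → 2 match(es) in b → 2 row(s).
- a[4] pid=6 → 2 match(es) in b → 2 row(s).
- a[5] pid=NULL → no match; dropped.
After projecting and ordering:
b.pid | a.pid
8 | 6
8 | 6
8 | 6
8 | 6
8 | 6
8 | 6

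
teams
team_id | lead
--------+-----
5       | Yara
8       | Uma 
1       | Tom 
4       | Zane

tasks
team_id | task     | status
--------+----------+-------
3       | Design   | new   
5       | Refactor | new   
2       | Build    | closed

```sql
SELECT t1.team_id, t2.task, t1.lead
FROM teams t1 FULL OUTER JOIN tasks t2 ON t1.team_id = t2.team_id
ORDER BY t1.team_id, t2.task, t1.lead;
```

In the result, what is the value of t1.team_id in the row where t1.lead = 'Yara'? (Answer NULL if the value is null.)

FULL OUTER JOIN keeps every row from both sides; unmatched rows get NULL for the other side's columns.
Matching on t1.team_id = t2.team_id.
- t1[0] team_id=5 → 1 match(es) in t2 → 1 row(s).
- t1[1] team_id=8 → no match; kept with NULLs on the t2 side.
- t1[2] team_id=1 → no match; kept with NULLs on the t2 side.
- t1[3] team_id=4 → no match; kept with NULLs on the t2 side.
- 2 row(s) from t2 found no t1 partner → padded with NULL.

5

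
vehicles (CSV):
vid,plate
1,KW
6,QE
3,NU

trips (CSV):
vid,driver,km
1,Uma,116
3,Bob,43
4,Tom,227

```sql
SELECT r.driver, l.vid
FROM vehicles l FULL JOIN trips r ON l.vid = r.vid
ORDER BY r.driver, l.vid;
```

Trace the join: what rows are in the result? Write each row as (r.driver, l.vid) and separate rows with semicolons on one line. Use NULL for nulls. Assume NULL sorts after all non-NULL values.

FULL OUTER JOIN keeps every row from both sides; unmatched rows get NULL for the other side's columns.
Matching on l.vid = r.vid.
- vid=1: 1 matching r row(s), so 1 row(s) emitted.
- vid=6: no r row matches, row kept with r columns NULL.
- vid=3: 1 matching r row(s), so 1 row(s) emitted.
- 1 row(s) from r found no l partner → padded with NULL.
After projecting and ordering:
r.driver | l.vid
Bob | 3
Tom | NULL
Uma | 1
NULL | 6

(Bob, 3); (Tom, NULL); (Uma, 1); (NULL, 6)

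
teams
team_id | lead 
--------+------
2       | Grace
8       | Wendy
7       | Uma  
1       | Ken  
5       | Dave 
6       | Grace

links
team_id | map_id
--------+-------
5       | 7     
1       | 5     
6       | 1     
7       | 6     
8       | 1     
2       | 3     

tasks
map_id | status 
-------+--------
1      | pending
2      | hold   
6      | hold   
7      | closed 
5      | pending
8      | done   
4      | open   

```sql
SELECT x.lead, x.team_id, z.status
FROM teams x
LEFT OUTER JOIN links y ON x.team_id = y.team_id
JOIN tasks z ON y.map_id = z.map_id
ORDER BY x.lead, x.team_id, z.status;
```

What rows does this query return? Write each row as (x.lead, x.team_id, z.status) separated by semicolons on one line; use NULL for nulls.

Joins associate left-to-right: teams LEFT JOIN links on team_id gives 6 intermediate row(s).
Then INNER JOIN `tasks z` on map_id: keep only rows whose y.map_id appears in z.

(Dave, 5, closed); (Grace, 6, pending); (Ken, 1, pending); (Uma, 7, hold); (Wendy, 8, pending)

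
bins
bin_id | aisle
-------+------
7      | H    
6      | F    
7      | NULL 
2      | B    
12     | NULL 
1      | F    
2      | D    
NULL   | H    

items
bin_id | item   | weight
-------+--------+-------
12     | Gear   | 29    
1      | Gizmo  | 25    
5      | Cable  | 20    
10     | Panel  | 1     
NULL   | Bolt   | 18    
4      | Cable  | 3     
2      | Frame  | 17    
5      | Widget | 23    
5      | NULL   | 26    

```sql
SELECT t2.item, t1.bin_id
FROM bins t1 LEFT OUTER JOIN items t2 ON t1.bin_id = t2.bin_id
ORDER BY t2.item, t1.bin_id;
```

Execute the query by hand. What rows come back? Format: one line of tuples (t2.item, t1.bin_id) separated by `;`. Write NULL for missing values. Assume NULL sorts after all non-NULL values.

(Frame, 2); (Frame, 2); (Gear, 12); (Gizmo, 1); (NULL, 6); (NULL, 7); (NULL, 7); (NULL, NULL)

LEFT JOIN keeps every row from `bins`; unmatched rows get NULL for `items`'s columns.
Matching on t1.bin_id = t2.bin_id. A NULL in a compared column never satisfies the condition.
Matched pairs: 4; unmatched t1 rows kept: 4.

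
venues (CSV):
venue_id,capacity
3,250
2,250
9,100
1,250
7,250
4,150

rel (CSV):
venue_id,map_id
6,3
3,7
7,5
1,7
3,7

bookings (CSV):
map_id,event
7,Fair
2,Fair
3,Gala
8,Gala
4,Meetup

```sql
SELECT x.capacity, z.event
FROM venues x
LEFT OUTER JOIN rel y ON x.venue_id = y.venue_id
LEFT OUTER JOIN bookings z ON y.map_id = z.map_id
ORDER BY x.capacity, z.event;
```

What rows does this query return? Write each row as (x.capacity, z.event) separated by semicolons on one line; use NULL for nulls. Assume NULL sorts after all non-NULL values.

(100, NULL); (150, NULL); (250, Fair); (250, Fair); (250, Fair); (250, NULL); (250, NULL)

Joins associate left-to-right: venues LEFT JOIN rel on venue_id gives 7 intermediate row(s).
Then LEFT JOIN `bookings z` on map_id: each of those 7 rows is kept; rows whose y.map_id has no match in z get NULL for z's columns.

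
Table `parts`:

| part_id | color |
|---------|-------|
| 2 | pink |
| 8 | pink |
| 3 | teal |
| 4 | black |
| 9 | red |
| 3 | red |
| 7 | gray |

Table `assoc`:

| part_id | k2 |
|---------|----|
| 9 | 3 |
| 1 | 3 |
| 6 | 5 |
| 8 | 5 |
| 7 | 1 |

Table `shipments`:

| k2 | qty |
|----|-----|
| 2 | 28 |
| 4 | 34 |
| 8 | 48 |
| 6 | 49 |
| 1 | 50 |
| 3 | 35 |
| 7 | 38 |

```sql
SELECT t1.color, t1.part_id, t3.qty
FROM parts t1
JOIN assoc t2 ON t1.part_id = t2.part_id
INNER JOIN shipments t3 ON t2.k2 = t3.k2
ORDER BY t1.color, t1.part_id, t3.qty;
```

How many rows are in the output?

Joins associate left-to-right: parts INNER JOIN assoc on part_id gives 3 intermediate row(s).
Then INNER JOIN `shipments t3` on k2: keep only rows whose t2.k2 appears in t3.
Result: 2 row(s).

2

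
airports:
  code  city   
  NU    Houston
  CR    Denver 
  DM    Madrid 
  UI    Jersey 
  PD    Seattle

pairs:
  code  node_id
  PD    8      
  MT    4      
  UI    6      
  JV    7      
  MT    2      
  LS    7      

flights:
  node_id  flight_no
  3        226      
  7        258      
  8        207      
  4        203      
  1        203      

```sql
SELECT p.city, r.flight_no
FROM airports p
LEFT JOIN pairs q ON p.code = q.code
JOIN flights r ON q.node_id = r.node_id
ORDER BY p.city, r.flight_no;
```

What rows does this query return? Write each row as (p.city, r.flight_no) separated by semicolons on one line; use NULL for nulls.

Step 1 — p LEFT JOIN q on code → 5 row(s).
Then INNER JOIN `flights r` on node_id: keep only rows whose q.node_id appears in r.

(Seattle, 207)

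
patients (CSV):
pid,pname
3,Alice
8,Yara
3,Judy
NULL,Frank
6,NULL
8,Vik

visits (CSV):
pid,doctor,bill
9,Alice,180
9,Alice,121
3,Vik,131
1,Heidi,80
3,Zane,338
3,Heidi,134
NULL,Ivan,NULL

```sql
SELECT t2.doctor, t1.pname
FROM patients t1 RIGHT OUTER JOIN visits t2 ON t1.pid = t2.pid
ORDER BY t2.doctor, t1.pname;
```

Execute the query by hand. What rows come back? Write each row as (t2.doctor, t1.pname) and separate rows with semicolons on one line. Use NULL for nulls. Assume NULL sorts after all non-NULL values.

RIGHT JOIN keeps every row from `visits`; unmatched rows get NULL for `patients`'s columns.
Matching on t1.pid = t2.pid. A NULL in a compared column never satisfies the condition.
- pid=3: 3 matching t2 row(s), so 3 row(s) emitted.
- pid=8: no matching t2 row.
- pid=3: 3 matching t2 row(s), so 3 row(s) emitted.
- pid=NULL: no matching t2 row.
- pid=6: no matching t2 row.
- pid=8: no matching t2 row.
- 4 row(s) from t2 found no t1 partner → padded with NULL.
After projecting and ordering:
t2.doctor | t1.pname
Alice | NULL
Alice | NULL
Heidi | Alice
Heidi | Judy
Heidi | NULL
Ivan | NULL
Vik | Alice
Vik | Judy
Zane | Alice
Zane | Judy

(Alice, NULL); (Alice, NULL); (Heidi, Alice); (Heidi, Judy); (Heidi, NULL); (Ivan, NULL); (Vik, Alice); (Vik, Judy); (Zane, Alice); (Zane, Judy)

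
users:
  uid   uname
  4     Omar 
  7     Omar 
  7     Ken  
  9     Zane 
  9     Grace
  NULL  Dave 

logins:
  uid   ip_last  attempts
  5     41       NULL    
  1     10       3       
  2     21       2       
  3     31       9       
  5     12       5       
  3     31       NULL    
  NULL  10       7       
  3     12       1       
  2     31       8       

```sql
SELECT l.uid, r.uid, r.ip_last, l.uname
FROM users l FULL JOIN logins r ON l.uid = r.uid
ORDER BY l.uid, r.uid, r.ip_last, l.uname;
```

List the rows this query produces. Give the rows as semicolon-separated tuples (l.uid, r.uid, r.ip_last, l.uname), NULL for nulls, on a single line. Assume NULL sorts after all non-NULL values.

FULL OUTER JOIN keeps every row from both sides; unmatched rows get NULL for the other side's columns.
Matching on l.uid = r.uid. A NULL in a compared column never satisfies the condition.
Matched pairs: 0; unmatched l rows kept: 6; unmatched r rows kept: 9.

(4, NULL, NULL, Omar); (7, NULL, NULL, Ken); (7, NULL, NULL, Omar); (9, NULL, NULL, Grace); (9, NULL, NULL, Zane); (NULL, 1, 10, NULL); (NULL, 2, 21, NULL); (NULL, 2, 31, NULL); (NULL, 3, 12, NULL); (NULL, 3, 31, NULL); (NULL, 3, 31, NULL); (NULL, 5, 12, NULL); (NULL, 5, 41, NULL); (NULL, NULL, 10, NULL); (NULL, NULL, NULL, Dave)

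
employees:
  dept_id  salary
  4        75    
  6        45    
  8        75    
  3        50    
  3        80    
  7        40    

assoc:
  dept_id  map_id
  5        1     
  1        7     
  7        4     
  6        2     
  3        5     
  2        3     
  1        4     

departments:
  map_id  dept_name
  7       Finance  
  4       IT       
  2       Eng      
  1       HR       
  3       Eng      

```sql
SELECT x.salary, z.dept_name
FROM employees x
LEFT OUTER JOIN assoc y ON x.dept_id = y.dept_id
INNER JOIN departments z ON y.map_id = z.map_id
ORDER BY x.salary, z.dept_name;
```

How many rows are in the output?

2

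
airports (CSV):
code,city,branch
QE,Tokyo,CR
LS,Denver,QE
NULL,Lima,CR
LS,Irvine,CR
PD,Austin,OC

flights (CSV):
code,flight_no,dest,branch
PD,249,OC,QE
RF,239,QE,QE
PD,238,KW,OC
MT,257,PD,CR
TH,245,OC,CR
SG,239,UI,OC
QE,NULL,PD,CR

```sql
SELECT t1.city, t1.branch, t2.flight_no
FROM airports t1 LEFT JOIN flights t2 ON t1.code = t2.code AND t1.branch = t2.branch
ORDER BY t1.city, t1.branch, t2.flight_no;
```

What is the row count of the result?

5

LEFT JOIN keeps every row from `airports`; unmatched rows get NULL for `flights`'s columns.
Matching on t1.code = t2.code AND t1.branch = t2.branch. A NULL in a compared column never satisfies the condition.
- t1[0] code=QE, branch=CR → 1 match(es) in t2 → 1 row(s).
- t1[1] code=LS, branch=QE → no match; kept with NULLs on the t2 side.
- t1[2] code=NULL, branch=CR → no match; kept with NULLs on the t2 side.
- t1[3] code=LS, branch=CR → no match; kept with NULLs on the t2 side.
- t1[4] code=PD, branch=OC → 1 match(es) in t2 → 1 row(s).
Total: 2 matched + 3 padded = 5 rows.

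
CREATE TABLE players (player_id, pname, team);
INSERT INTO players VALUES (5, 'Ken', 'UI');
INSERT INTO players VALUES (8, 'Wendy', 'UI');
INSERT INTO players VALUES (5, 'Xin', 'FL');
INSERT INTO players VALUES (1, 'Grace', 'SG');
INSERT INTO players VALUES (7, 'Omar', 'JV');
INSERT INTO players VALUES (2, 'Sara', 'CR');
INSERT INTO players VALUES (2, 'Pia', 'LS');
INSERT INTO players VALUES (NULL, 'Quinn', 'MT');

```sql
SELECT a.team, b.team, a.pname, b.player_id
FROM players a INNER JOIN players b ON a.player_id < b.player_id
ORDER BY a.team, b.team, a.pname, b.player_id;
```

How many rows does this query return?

INNER JOIN keeps only pairs where the ON condition holds.
Matching on a.player_id < b.player_id. A NULL in a compared column never satisfies the condition.
- a row (player_id=5): matches 2 b row(s) → 2 output row(s).
- a row (player_id=8): no match → dropped.
- a row (player_id=5): matches 2 b row(s) → 2 output row(s).
- a row (player_id=1): matches 6 b row(s) → 6 output row(s).
- a row (player_id=7): matches 1 b row(s) → 1 output row(s).
- a row (player_id=2): matches 4 b row(s) → 4 output row(s).
- a row (player_id=2): matches 4 b row(s) → 4 output row(s).
- a row (player_id=NULL): no match → dropped.
Total: 19 rows.

19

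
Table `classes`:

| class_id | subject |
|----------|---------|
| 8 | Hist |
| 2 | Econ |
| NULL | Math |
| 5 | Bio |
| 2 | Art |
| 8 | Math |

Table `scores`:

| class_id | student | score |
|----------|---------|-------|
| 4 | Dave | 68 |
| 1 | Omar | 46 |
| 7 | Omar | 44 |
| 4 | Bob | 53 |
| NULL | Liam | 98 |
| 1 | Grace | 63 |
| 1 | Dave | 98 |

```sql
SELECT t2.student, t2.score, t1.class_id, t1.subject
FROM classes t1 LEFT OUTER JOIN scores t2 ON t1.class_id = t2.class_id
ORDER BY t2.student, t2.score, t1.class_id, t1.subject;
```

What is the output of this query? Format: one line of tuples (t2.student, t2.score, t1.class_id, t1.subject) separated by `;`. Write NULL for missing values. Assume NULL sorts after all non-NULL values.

(NULL, NULL, 2, Art); (NULL, NULL, 2, Econ); (NULL, NULL, 5, Bio); (NULL, NULL, 8, Hist); (NULL, NULL, 8, Math); (NULL, NULL, NULL, Math)

LEFT JOIN keeps every row from `classes`; unmatched rows get NULL for `scores`'s columns.
Matching on t1.class_id = t2.class_id. A NULL in a compared column never satisfies the condition.
- t1 row (class_id=8): no match → kept, t2 columns NULL.
- t1 row (class_id=2): no match → kept, t2 columns NULL.
- t1 row (class_id=NULL): no match → kept, t2 columns NULL.
- t1 row (class_id=5): no match → kept, t2 columns NULL.
- t1 row (class_id=2): no match → kept, t2 columns NULL.
- t1 row (class_id=8): no match → kept, t2 columns NULL.
After projecting and ordering:
t2.student | t2.score | t1.class_id | t1.subject
NULL | NULL | 2 | Art
NULL | NULL | 2 | Econ
NULL | NULL | 5 | Bio
NULL | NULL | 8 | Hist
NULL | NULL | 8 | Math
NULL | NULL | NULL | Math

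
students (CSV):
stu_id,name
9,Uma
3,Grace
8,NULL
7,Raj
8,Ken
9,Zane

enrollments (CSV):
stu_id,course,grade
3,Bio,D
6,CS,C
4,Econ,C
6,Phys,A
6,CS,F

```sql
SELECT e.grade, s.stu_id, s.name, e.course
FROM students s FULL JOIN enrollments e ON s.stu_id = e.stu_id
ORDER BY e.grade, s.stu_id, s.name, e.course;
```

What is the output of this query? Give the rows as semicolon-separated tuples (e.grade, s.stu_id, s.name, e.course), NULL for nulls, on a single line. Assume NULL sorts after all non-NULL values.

(A, NULL, NULL, Phys); (C, NULL, NULL, CS); (C, NULL, NULL, Econ); (D, 3, Grace, Bio); (F, NULL, NULL, CS); (NULL, 7, Raj, NULL); (NULL, 8, Ken, NULL); (NULL, 8, NULL, NULL); (NULL, 9, Uma, NULL); (NULL, 9, Zane, NULL)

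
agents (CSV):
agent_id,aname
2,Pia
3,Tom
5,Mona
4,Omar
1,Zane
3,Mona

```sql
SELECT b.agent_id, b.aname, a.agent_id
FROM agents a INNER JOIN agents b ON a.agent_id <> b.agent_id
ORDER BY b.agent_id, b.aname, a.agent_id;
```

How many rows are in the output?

28

INNER JOIN keeps only pairs where the ON condition holds.
Matching on a.agent_id <> b.agent_id.
Matched pairs: 28.
Total: 28 rows.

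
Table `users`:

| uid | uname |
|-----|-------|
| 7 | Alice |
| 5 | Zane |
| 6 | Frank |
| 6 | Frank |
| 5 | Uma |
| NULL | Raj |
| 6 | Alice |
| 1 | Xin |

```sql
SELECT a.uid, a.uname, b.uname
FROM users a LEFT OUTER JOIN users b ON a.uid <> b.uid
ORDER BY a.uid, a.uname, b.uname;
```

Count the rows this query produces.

LEFT JOIN keeps every row from `users a`; unmatched rows get NULL for `users b`'s columns.
Matching on a.uid <> b.uid. A NULL in a compared column never satisfies the condition.
- a[0] uid=7 → 6 match(es) in b → 6 row(s).
- a[1] uid=5 → 5 match(es) in b → 5 row(s).
- a[2] uid=6 → 4 match(es) in b → 4 row(s).
- a[3] uid=6 → 4 match(es) in b → 4 row(s).
- a[4] uid=5 → 5 match(es) in b → 5 row(s).
- a[5] uid=NULL → no match; kept with NULLs on the b side.
- a[6] uid=6 → 4 match(es) in b → 4 row(s).
- a[7] uid=1 → 6 match(es) in b → 6 row(s).
Total: 34 matched + 1 padded = 35 rows.

35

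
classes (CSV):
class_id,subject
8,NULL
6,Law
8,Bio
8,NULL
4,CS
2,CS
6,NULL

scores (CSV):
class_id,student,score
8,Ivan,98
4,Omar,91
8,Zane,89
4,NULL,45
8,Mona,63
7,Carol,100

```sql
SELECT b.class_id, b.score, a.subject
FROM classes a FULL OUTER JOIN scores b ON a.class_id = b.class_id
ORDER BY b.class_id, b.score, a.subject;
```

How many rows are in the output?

FULL OUTER JOIN keeps every row from both sides; unmatched rows get NULL for the other side's columns.
Matching on a.class_id = b.class_id.
- class_id=8: 3 matching b row(s), so 3 row(s) emitted.
- class_id=6: no b row matches, row kept with b columns NULL.
- class_id=8: 3 matching b row(s), so 3 row(s) emitted.
- class_id=8: 3 matching b row(s), so 3 row(s) emitted.
- class_id=4: 2 matching b row(s), so 2 row(s) emitted.
- class_id=2: no b row matches, row kept with b columns NULL.
- class_id=6: no b row matches, row kept with b columns NULL.
- plus 1 unmatched b row(s), each kept with NULL a columns.
Total: 11 matched + 4 padded = 15 rows.

15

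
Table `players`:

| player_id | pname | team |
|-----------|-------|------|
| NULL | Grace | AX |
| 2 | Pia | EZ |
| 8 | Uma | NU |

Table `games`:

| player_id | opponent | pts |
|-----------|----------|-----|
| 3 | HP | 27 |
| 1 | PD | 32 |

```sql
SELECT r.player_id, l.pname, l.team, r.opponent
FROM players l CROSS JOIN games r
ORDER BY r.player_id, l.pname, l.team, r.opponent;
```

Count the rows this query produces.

6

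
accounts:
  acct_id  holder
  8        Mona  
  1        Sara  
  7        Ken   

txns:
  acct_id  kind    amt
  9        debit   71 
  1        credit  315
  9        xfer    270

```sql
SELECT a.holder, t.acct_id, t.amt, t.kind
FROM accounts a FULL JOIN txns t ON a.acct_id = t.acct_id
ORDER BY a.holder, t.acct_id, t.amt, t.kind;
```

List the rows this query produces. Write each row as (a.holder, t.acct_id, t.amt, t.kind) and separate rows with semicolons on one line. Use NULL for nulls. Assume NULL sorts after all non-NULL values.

FULL OUTER JOIN keeps every row from both sides; unmatched rows get NULL for the other side's columns.
Matching on a.acct_id = t.acct_id.
Matched pairs: 1; unmatched a rows kept: 2; unmatched t rows kept: 2.

(Ken, NULL, NULL, NULL); (Mona, NULL, NULL, NULL); (Sara, 1, 315, credit); (NULL, 9, 71, debit); (NULL, 9, 270, xfer)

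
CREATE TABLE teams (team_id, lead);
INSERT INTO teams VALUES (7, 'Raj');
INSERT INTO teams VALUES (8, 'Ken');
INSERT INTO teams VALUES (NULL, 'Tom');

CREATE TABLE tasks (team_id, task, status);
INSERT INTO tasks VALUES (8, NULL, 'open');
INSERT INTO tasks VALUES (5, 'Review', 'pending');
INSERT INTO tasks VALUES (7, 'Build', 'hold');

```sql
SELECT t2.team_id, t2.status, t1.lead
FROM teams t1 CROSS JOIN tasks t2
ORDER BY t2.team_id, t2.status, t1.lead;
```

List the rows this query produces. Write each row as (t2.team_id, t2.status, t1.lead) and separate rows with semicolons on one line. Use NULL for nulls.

(5, pending, Ken); (5, pending, Raj); (5, pending, Tom); (7, hold, Ken); (7, hold, Raj); (7, hold, Tom); (8, open, Ken); (8, open, Raj); (8, open, Tom)

CROSS JOIN pairs every row of `teams` with every row of `tasks`: 3 × 3 = 9 rows.
After projecting and ordering:
t2.team_id | t2.status | t1.lead
5 | pending | Ken
5 | pending | Raj
5 | pending | Tom
7 | hold | Ken
7 | hold | Raj
7 | hold | Tom
8 | open | Ken
8 | open | Raj
8 | open | Tom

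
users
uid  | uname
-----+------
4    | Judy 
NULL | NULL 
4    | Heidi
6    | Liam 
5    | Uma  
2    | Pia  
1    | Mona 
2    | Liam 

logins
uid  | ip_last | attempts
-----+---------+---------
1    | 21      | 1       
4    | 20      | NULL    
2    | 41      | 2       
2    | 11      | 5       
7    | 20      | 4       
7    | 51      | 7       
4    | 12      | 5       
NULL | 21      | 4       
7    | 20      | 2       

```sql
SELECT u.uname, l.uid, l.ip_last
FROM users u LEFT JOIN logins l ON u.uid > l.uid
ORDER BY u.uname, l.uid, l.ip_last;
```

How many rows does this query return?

20

LEFT JOIN keeps every row from `users`; unmatched rows get NULL for `logins`'s columns.
Matching on u.uid > l.uid. A NULL in a compared column never satisfies the condition.
- u[0] uid=4 → 3 match(es) in l → 3 row(s).
- u[1] uid=NULL → no match; kept with NULLs on the l side.
- u[2] uid=4 → 3 match(es) in l → 3 row(s).
- u[3] uid=6 → 5 match(es) in l → 5 row(s).
- u[4] uid=5 → 5 match(es) in l → 5 row(s).
- u[5] uid=2 → 1 match(es) in l → 1 row(s).
- u[6] uid=1 → no match; kept with NULLs on the l side.
- u[7] uid=2 → 1 match(es) in l → 1 row(s).
Total: 18 matched + 2 padded = 20 rows.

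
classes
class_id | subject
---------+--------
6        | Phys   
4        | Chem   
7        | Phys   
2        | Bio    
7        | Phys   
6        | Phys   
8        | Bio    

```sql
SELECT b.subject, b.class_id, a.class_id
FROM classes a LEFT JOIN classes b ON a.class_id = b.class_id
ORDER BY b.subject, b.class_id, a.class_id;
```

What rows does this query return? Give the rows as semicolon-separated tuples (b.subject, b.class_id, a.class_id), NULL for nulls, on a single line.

LEFT JOIN keeps every row from `classes a`; unmatched rows get NULL for `classes b`'s columns.
Matching on a.class_id = b.class_id.
- a[0] class_id=6 → 2 match(es) in b → 2 row(s).
- a[1] class_id=4 → 1 match(es) in b → 1 row(s).
- a[2] class_id=7 → 2 match(es) in b → 2 row(s).
- a[3] class_id=2 → 1 match(es) in b → 1 row(s).
- a[4] class_id=7 → 2 match(es) in b → 2 row(s).
- a[5] class_id=6 → 2 match(es) in b → 2 row(s).
- a[6] class_id=8 → 1 match(es) in b → 1 row(s).

(Bio, 2, 2); (Bio, 8, 8); (Chem, 4, 4); (Phys, 6, 6); (Phys, 6, 6); (Phys, 6, 6); (Phys, 6, 6); (Phys, 7, 7); (Phys, 7, 7); (Phys, 7, 7); (Phys, 7, 7)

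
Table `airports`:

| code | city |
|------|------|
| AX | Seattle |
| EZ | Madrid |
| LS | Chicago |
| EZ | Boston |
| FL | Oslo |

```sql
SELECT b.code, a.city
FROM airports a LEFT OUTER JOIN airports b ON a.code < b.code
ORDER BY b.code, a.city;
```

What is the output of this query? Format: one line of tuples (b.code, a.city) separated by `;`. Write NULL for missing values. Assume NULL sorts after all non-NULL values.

LEFT JOIN keeps every row from `airports a`; unmatched rows get NULL for `airports b`'s columns.
Matching on a.code < b.code.
- code=AX: 4 matching b row(s), so 4 row(s) emitted.
- code=EZ: 2 matching b row(s), so 2 row(s) emitted.
- code=LS: no b row matches, row kept with b columns NULL.
- code=EZ: 2 matching b row(s), so 2 row(s) emitted.
- code=FL: 1 matching b row(s), so 1 row(s) emitted.
After projecting and ordering:
b.code | a.city
EZ | Seattle
EZ | Seattle
FL | Boston
FL | Madrid
FL | Seattle
LS | Boston
LS | Madrid
LS | Oslo
LS | Seattle
NULL | Chicago

(EZ, Seattle); (EZ, Seattle); (FL, Boston); (FL, Madrid); (FL, Seattle); (LS, Boston); (LS, Madrid); (LS, Oslo); (LS, Seattle); (NULL, Chicago)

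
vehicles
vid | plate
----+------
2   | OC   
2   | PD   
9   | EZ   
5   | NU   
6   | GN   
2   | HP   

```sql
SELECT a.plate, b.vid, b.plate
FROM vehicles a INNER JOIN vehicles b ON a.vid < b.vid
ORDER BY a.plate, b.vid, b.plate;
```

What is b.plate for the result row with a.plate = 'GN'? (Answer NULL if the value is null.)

EZ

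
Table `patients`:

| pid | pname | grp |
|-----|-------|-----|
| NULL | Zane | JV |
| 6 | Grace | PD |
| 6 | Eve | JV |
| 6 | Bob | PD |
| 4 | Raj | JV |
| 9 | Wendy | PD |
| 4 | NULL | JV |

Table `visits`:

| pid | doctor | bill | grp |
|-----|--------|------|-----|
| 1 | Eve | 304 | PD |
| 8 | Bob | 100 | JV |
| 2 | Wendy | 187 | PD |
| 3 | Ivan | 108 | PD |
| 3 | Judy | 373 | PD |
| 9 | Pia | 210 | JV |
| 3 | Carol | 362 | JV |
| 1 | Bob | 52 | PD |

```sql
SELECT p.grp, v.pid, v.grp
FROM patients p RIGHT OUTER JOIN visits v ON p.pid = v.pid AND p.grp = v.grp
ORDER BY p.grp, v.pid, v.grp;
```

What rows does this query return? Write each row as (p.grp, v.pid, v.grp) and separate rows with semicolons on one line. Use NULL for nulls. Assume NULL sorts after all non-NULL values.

(NULL, 1, PD); (NULL, 1, PD); (NULL, 2, PD); (NULL, 3, JV); (NULL, 3, PD); (NULL, 3, PD); (NULL, 8, JV); (NULL, 9, JV)

RIGHT JOIN keeps every row from `visits`; unmatched rows get NULL for `patients`'s columns.
Matching on p.pid = v.pid AND p.grp = v.grp. A NULL in a compared column never satisfies the condition.
- p row (pid=NULL, grp=JV): no match.
- p row (pid=6, grp=PD): no match.
- p row (pid=6, grp=JV): no match.
- p row (pid=6, grp=PD): no match.
- p row (pid=4, grp=JV): no match.
- p row (pid=9, grp=PD): no match.
- p row (pid=4, grp=JV): no match.
- plus 8 unmatched v row(s), each kept with NULL p columns.
After projecting and ordering:
p.grp | v.pid | v.grp
NULL | 1 | PD
NULL | 1 | PD
NULL | 2 | PD
NULL | 3 | JV
NULL | 3 | PD
NULL | 3 | PD
NULL | 8 | JV
NULL | 9 | JV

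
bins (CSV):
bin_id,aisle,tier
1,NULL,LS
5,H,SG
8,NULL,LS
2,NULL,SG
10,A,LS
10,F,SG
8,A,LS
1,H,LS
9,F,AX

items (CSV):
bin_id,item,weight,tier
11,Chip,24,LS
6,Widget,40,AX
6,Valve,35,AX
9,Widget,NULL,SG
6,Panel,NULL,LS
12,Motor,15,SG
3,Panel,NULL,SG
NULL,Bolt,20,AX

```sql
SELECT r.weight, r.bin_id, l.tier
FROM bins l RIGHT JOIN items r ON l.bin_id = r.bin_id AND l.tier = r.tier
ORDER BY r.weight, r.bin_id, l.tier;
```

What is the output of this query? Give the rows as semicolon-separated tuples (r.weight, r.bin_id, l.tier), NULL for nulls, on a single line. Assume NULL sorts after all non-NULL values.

(15, 12, NULL); (20, NULL, NULL); (24, 11, NULL); (35, 6, NULL); (40, 6, NULL); (NULL, 3, NULL); (NULL, 6, NULL); (NULL, 9, NULL)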